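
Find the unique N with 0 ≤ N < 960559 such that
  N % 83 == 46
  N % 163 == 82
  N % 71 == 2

The moduli are pairwise coprime; M = 83·163·71 = 960559.
M/83 = 11573; 11573 ≡ 36 (mod 83); 36·30 ≡ 1, so inverse 30.
M/163 = 5893; 5893 ≡ 25 (mod 163); 25·150 ≡ 1, so inverse 150.
M/71 = 13529; 13529 ≡ 39 (mod 71); 39·51 ≡ 1, so inverse 51.
N ≡ 46·11573·30 + 82·5893·150 + 2·13529·51 = 89834598.
89834598 mod 960559 = 502611.

502611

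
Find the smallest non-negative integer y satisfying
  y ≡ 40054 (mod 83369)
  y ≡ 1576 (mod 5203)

2207648

Combine the congruences pairwise.
gcd(83369, 5203) = 121 and 121 | (1576 − 40054), so the pair is consistent; merging gives y ≡ 2207648 (mod 3584867), where 3584867 = lcm(83369, 5203).
The solution is unique modulo lcm(83369, 5203) = 3584867.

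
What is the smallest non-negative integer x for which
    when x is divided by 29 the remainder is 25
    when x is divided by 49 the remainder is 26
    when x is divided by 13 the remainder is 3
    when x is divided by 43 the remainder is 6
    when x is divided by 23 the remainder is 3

The moduli are pairwise coprime; N = 29·49·13·43·23 = 18269797.
N/29 = 629993; 629993 ≡ 26 (mod 29); 26·19 ≡ 1, so inverse 19.
N/49 = 372853; 372853 ≡ 12 (mod 49); 12·45 ≡ 1, so inverse 45.
N/13 = 1405369; 1405369 ≡ 4 (mod 13); 4·10 ≡ 1, so inverse 10.
N/43 = 424879; 424879 ≡ 39 (mod 43); 39·32 ≡ 1, so inverse 32.
N/23 = 794339; 794339 ≡ 11 (mod 23); 11·21 ≡ 1, so inverse 21.
x ≡ 25·629993·19 + 26·372853·45 + 3·1405369·10 + 6·424879·32 + 3·794339·21 = 909265880.
909265880 mod 18269797 = 14045827.

14045827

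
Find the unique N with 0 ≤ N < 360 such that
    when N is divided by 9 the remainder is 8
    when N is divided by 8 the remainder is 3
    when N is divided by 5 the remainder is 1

From N ≡ 8 (mod 9) write N = 8 + 9t. Substituting into N ≡ 3 (mod 8) gives 9t ≡ 3 (mod 8), and since 1⁻¹ ≡ 1 (mod 8), t ≡ 3. Hence N ≡ 8 + 9·3 = 35 (mod 72).
From N ≡ 35 (mod 72) write N = 35 + 72t. Substituting into N ≡ 1 (mod 5) gives 72t ≡ 1 (mod 5), and since 2⁻¹ ≡ 3 (mod 5), t ≡ 3. Hence N ≡ 35 + 72·3 = 251 (mod 360).

251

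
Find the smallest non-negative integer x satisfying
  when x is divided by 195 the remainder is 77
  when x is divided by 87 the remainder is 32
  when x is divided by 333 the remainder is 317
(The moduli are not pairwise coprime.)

141842

gcd(195, 87) = 3 and 3 | (32 − 77), so the pair is consistent; merging gives x ≡ 467 (mod 5655), where 5655 = lcm(195, 87).
gcd(5655, 333) = 3 and 3 | (317 − 467), so the pair is consistent; merging gives x ≡ 141842 (mod 627705), where 627705 = lcm(5655, 333).
The solution is unique modulo lcm(195, 87, 333) = 627705.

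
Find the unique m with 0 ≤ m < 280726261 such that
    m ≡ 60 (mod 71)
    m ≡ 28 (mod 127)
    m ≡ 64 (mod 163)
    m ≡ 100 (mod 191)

The moduli are pairwise coprime; N = 71·127·163·191 = 280726261.
N/71 = 3953891; 3953891 ≡ 43 (mod 71); 43·38 ≡ 1, so inverse 38.
N/127 = 2210443; 2210443 ≡ 8 (mod 127); 8·16 ≡ 1, so inverse 16.
N/163 = 1722247; 1722247 ≡ 152 (mod 163); 152·74 ≡ 1, so inverse 74.
N/191 = 1469771; 1469771 ≡ 26 (mod 191); 26·169 ≡ 1, so inverse 169.
m ≡ 60·3953891·38 + 28·2210443·16 + 64·1722247·74 + 100·1469771·169 = 43000841636.
43000841636 mod 280726261 = 49723703.

49723703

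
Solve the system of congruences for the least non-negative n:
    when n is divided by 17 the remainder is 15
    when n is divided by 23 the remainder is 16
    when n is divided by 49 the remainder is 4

The moduli are pairwise coprime; M = 17·23·49 = 19159.
M/17 = 1127; 1127 ≡ 5 (mod 17); 5·7 ≡ 1, so inverse 7.
M/23 = 833; 833 ≡ 5 (mod 23); 5·14 ≡ 1, so inverse 14.
M/49 = 391; 391 ≡ 48 (mod 49); 48·48 ≡ 1, so inverse 48.
n ≡ 15·1127·7 + 16·833·14 + 4·391·48 = 379999.
379999 mod 19159 = 15978.

15978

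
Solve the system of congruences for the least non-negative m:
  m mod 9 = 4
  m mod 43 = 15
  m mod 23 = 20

The moduli are pairwise coprime; N = 9·43·23 = 8901.
N/9 = 989; 989 ≡ 8 (mod 9); 8·8 ≡ 1, so inverse 8.
N/43 = 207; 207 ≡ 35 (mod 43); 35·16 ≡ 1, so inverse 16.
N/23 = 387; 387 ≡ 19 (mod 23); 19·17 ≡ 1, so inverse 17.
m ≡ 4·989·8 + 15·207·16 + 20·387·17 = 212908.
212908 mod 8901 = 8185.

8185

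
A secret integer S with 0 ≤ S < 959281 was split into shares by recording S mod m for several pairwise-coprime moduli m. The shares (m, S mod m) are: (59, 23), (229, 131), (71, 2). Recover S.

The moduli are pairwise coprime; N = 59·229·71 = 959281.
N/59 = 16259; 16259 ≡ 34 (mod 59); 34·33 ≡ 1, so inverse 33.
N/229 = 4189; 4189 ≡ 67 (mod 229); 67·188 ≡ 1, so inverse 188.
N/71 = 13511; 13511 ≡ 21 (mod 71); 21·44 ≡ 1, so inverse 44.
S ≡ 23·16259·33 + 131·4189·188 + 2·13511·44 = 116696241.
116696241 mod 959281 = 623240.

623240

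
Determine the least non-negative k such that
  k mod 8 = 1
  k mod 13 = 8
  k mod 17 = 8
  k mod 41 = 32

68297

The moduli are pairwise coprime; N = 8·13·17·41 = 72488.
N/8 = 9061; 9061 ≡ 5 (mod 8); 5·5 ≡ 1, so inverse 5.
N/13 = 5576; 5576 ≡ 12 (mod 13); 12·12 ≡ 1, so inverse 12.
N/17 = 4264; 4264 ≡ 14 (mod 17); 14·11 ≡ 1, so inverse 11.
N/41 = 1768; 1768 ≡ 5 (mod 41); 5·33 ≡ 1, so inverse 33.
k ≡ 1·9061·5 + 8·5576·12 + 8·4264·11 + 32·1768·33 = 2822841.
2822841 mod 72488 = 68297.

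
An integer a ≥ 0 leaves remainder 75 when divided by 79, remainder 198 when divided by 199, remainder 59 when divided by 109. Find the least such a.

From a ≡ 75 (mod 79) write a = 75 + 79t. Substituting into a ≡ 198 (mod 199) gives 79t ≡ 123 (mod 199), and since 79⁻¹ ≡ 131 (mod 199), t ≡ 193. Hence a ≡ 75 + 79·193 = 15322 (mod 15721).
From a ≡ 15322 (mod 15721) write a = 15322 + 15721t. Substituting into a ≡ 59 (mod 109) gives 15721t ≡ 106 (mod 109), and since 25⁻¹ ≡ 48 (mod 109), t ≡ 74. Hence a ≡ 15322 + 15721·74 = 1178676 (mod 1713589).

1178676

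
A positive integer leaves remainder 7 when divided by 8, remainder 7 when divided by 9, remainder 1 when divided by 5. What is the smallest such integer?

151

The moduli are pairwise coprime; M = 8·9·5 = 360.
M/8 = 45; 45 ≡ 5 (mod 8); 5·5 ≡ 1, so inverse 5.
M/9 = 40; 40 ≡ 4 (mod 9); 4·7 ≡ 1, so inverse 7.
M/5 = 72; 72 ≡ 2 (mod 5); 2·3 ≡ 1, so inverse 3.
n ≡ 7·45·5 + 7·40·7 + 1·72·3 = 3751.
3751 mod 360 = 151.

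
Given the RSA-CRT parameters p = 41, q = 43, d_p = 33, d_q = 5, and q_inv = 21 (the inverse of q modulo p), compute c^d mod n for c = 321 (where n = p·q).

m₁ = c^(d_p) mod p: c ≡ 34 (mod 41), and 34^33 mod 41 = 12.
m₂ = c^(d_q) mod q: c ≡ 20 (mod 43), and 20^5 mod 43 = 26.
h = q_inv·(m₁ − m₂) mod p = 21·(12 − 26) mod 41 = 34.
m = m₂ + h·q = 26 + 34·43 = 1488.

1488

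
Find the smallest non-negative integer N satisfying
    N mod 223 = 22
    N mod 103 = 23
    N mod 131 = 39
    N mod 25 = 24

3099499

The moduli are pairwise coprime; M = 223·103·131·25 = 75223475.
M/223 = 337325; 337325 ≡ 149 (mod 223); 149·3 ≡ 1, so inverse 3.
M/103 = 730325; 730325 ≡ 55 (mod 103); 55·15 ≡ 1, so inverse 15.
M/131 = 574225; 574225 ≡ 52 (mod 131); 52·63 ≡ 1, so inverse 63.
M/25 = 3008939; 3008939 ≡ 14 (mod 25); 14·9 ≡ 1, so inverse 9.
N ≡ 22·337325·3 + 23·730325·15 + 39·574225·63 + 24·3008939·9 = 2335027224.
2335027224 mod 75223475 = 3099499.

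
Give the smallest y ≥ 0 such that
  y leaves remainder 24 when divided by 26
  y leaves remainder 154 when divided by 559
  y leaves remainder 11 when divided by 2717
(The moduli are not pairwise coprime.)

Combine the congruences pairwise.
gcd(26, 559) = 13 and 13 | (154 − 24), so the pair is consistent; merging gives y ≡ 154 (mod 1118), where 1118 = lcm(26, 559).
gcd(1118, 2717) = 13 and 13 | (11 − 154), so the pair is consistent; merging gives y ≡ 209220 (mod 233662), where 233662 = lcm(1118, 2717).
The solution is unique modulo lcm(26, 559, 2717) = 233662.

209220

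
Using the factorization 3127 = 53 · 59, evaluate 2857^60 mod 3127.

1923

Mod 53: 2857 ≡ 48; by Fermat, exponent reduces to 60 mod 52 = 8; 48^8 ≡ 15 (mod 53).
Mod 59: 2857 ≡ 25; by Fermat, exponent reduces to 60 mod 58 = 2; 25^2 ≡ 35 (mod 59).
Combine by CRT: x ≡ 15 (mod 53), x ≡ 35 (mod 59) ⇒ x ≡ 1923 (mod 3127).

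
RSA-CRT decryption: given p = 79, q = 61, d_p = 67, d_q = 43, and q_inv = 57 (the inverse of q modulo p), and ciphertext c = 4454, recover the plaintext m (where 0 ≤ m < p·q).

4027

m₁ = c^(d_p) mod p: c ≡ 30 (mod 79), and 30^67 mod 79 = 77.
m₂ = c^(d_q) mod q: c ≡ 1 (mod 61), and 1^43 mod 61 = 1.
h = q_inv·(m₁ − m₂) mod p = 57·(77 − 1) mod 79 = 66.
m = m₂ + h·q = 1 + 66·61 = 4027.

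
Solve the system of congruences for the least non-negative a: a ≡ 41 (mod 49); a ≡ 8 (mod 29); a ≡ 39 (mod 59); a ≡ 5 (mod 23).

From a ≡ 41 (mod 49) write a = 41 + 49t. Substituting into a ≡ 8 (mod 29) gives 49t ≡ 25 (mod 29), and since 20⁻¹ ≡ 16 (mod 29), t ≡ 23. Hence a ≡ 41 + 49·23 = 1168 (mod 1421).
From a ≡ 1168 (mod 1421) write a = 1168 + 1421t. Substituting into a ≡ 39 (mod 59) gives 1421t ≡ 51 (mod 59), and since 5⁻¹ ≡ 12 (mod 59), t ≡ 22. Hence a ≡ 1168 + 1421·22 = 32430 (mod 83839).
From a ≡ 32430 (mod 83839) write a = 32430 + 83839t. Substituting into a ≡ 5 (mod 23) gives 83839t ≡ 5 (mod 23), and since 4⁻¹ ≡ 6 (mod 23), t ≡ 7. Hence a ≡ 32430 + 83839·7 = 619303 (mod 1928297).

619303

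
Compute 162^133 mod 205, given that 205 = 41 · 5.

172

Mod 41: 162 ≡ 39; by Fermat, exponent reduces to 133 mod 40 = 13; 39^13 ≡ 8 (mod 41).
Mod 5: 162 ≡ 2; by Fermat, exponent reduces to 133 mod 4 = 1; 2^1 ≡ 2 (mod 5).
Combine by CRT: x ≡ 8 (mod 41), x ≡ 2 (mod 5) ⇒ x ≡ 172 (mod 205).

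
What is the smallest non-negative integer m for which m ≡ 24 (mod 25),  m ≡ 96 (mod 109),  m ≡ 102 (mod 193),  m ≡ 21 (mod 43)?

The moduli are pairwise coprime; N = 25·109·193·43 = 22614775.
N/25 = 904591; 904591 ≡ 16 (mod 25); 16·11 ≡ 1, so inverse 11.
N/109 = 207475; 207475 ≡ 48 (mod 109); 48·25 ≡ 1, so inverse 25.
N/193 = 117175; 117175 ≡ 24 (mod 193); 24·185 ≡ 1, so inverse 185.
N/43 = 525925; 525925 ≡ 35 (mod 43); 35·16 ≡ 1, so inverse 16.
m ≡ 24·904591·11 + 96·207475·25 + 102·117175·185 + 21·525925·16 = 3124555074.
3124555074 mod 22614775 = 3716124.

3716124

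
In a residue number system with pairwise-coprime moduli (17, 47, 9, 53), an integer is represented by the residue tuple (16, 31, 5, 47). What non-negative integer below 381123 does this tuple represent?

182579

The moduli are pairwise coprime; N = 17·47·9·53 = 381123.
N/17 = 22419; 22419 ≡ 13 (mod 17); 13·4 ≡ 1, so inverse 4.
N/47 = 8109; 8109 ≡ 25 (mod 47); 25·32 ≡ 1, so inverse 32.
N/9 = 42347; 42347 ≡ 2 (mod 9); 2·5 ≡ 1, so inverse 5.
N/53 = 7191; 7191 ≡ 36 (mod 53); 36·28 ≡ 1, so inverse 28.
x ≡ 16·22419·4 + 31·8109·32 + 5·42347·5 + 47·7191·28 = 20000975.
20000975 mod 381123 = 182579.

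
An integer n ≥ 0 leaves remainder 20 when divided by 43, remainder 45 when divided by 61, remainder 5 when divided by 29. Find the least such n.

From n ≡ 20 (mod 43) write n = 20 + 43t. Substituting into n ≡ 45 (mod 61) gives 43t ≡ 25 (mod 61), and since 43⁻¹ ≡ 44 (mod 61), t ≡ 2. Hence n ≡ 20 + 43·2 = 106 (mod 2623).
From n ≡ 106 (mod 2623) write n = 106 + 2623t. Substituting into n ≡ 5 (mod 29) gives 2623t ≡ 15 (mod 29), and since 13⁻¹ ≡ 9 (mod 29), t ≡ 19. Hence n ≡ 106 + 2623·19 = 49943 (mod 76067).

49943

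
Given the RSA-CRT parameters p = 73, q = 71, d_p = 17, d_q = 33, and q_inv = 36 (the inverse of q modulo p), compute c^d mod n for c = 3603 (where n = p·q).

1546

m₁ = c^(d_p) mod p: c ≡ 26 (mod 73), and 26^17 mod 73 = 13.
m₂ = c^(d_q) mod q: c ≡ 53 (mod 71), and 53^33 mod 71 = 55.
h = q_inv·(m₁ − m₂) mod p = 36·(13 − 55) mod 73 = 21.
m = m₂ + h·q = 55 + 21·71 = 1546.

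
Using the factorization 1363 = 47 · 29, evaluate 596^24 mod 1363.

Mod 47: 596 ≡ 32; 32^24 ≡ 32 (mod 47).
Mod 29: 596 ≡ 16; 16^24 ≡ 7 (mod 29).
Combine by CRT: x ≡ 32 (mod 47), x ≡ 7 (mod 29) ⇒ x ≡ 1254 (mod 1363).

1254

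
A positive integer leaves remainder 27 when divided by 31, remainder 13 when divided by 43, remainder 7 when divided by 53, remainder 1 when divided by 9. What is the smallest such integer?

The moduli are pairwise coprime; M = 31·43·53·9 = 635841.
M/31 = 20511; 20511 ≡ 20 (mod 31); 20·14 ≡ 1, so inverse 14.
M/43 = 14787; 14787 ≡ 38 (mod 43); 38·17 ≡ 1, so inverse 17.
M/53 = 11997; 11997 ≡ 19 (mod 53); 19·14 ≡ 1, so inverse 14.
M/9 = 70649; 70649 ≡ 8 (mod 9); 8·8 ≡ 1, so inverse 8.
N ≡ 27·20511·14 + 13·14787·17 + 7·11997·14 + 1·70649·8 = 12761983.
12761983 mod 635841 = 45163.

45163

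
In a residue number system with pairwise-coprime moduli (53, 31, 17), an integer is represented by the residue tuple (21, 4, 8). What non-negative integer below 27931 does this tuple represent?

14543

From x ≡ 21 (mod 53) write x = 21 + 53t. Substituting into x ≡ 4 (mod 31) gives 53t ≡ 14 (mod 31), and since 22⁻¹ ≡ 24 (mod 31), t ≡ 26. Hence x ≡ 21 + 53·26 = 1399 (mod 1643).
From x ≡ 1399 (mod 1643) write x = 1399 + 1643t. Substituting into x ≡ 8 (mod 17) gives 1643t ≡ 3 (mod 17), and since 11⁻¹ ≡ 14 (mod 17), t ≡ 8. Hence x ≡ 1399 + 1643·8 = 14543 (mod 27931).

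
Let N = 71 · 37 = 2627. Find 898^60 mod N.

Mod 71: 898 ≡ 46; 46^60 ≡ 1 (mod 71).
Mod 37: 898 ≡ 10; by Fermat, exponent reduces to 60 mod 36 = 24; 10^24 ≡ 1 (mod 37).
Combine by CRT: x ≡ 1 (mod 71), x ≡ 1 (mod 37) ⇒ x ≡ 1 (mod 2627).

1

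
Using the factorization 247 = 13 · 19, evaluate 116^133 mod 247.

Mod 13: 116 ≡ 12; by Fermat, exponent reduces to 133 mod 12 = 1; 12^1 ≡ 12 (mod 13).
Mod 19: 116 ≡ 2; by Fermat, exponent reduces to 133 mod 18 = 7; 2^7 ≡ 14 (mod 19).
Combine by CRT: x ≡ 12 (mod 13), x ≡ 14 (mod 19) ⇒ x ≡ 90 (mod 247).

90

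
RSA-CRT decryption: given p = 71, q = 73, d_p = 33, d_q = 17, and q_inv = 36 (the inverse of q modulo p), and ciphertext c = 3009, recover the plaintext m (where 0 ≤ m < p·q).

2003

m₁ = c^(d_p) mod p: c ≡ 27 (mod 71), and 27^33 mod 71 = 15.
m₂ = c^(d_q) mod q: c ≡ 16 (mod 73), and 16^17 mod 73 = 32.
h = q_inv·(m₁ − m₂) mod p = 36·(15 − 32) mod 71 = 27.
m = m₂ + h·q = 32 + 27·73 = 2003.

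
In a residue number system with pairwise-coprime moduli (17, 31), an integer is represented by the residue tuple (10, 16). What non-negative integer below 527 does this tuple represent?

Combine the congruences pairwise.
From x ≡ 10 (mod 17) write x = 10 + 17t. Substituting into x ≡ 16 (mod 31) gives 17t ≡ 6 (mod 31), and since 17⁻¹ ≡ 11 (mod 31), t ≡ 4. Hence x ≡ 10 + 17·4 = 78 (mod 527).

78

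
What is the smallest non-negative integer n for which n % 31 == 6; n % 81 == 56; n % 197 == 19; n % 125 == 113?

28708238

The moduli are pairwise coprime; M = 31·81·197·125 = 61833375.
M/31 = 1994625; 1994625 ≡ 23 (mod 31); 23·27 ≡ 1, so inverse 27.
M/81 = 763375; 763375 ≡ 31 (mod 81); 31·34 ≡ 1, so inverse 34.
M/197 = 313875; 313875 ≡ 54 (mod 197); 54·135 ≡ 1, so inverse 135.
M/125 = 494667; 494667 ≡ 42 (mod 125); 42·3 ≡ 1, so inverse 3.
n ≡ 6·1994625·27 + 56·763375·34 + 19·313875·135 + 113·494667·3 = 2749376738.
2749376738 mod 61833375 = 28708238.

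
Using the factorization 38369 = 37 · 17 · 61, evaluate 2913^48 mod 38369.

Mod 37: 2913 ≡ 27; by Fermat, exponent reduces to 48 mod 36 = 12; 27^12 ≡ 1 (mod 37).
Mod 17: 2913 ≡ 6; since 16 | 48, by Fermat 6^48 ≡ 1 (mod 17).
Mod 61: 2913 ≡ 46; 46^48 ≡ 20 (mod 61).
Combine by CRT: x ≡ 1 (mod 37), x ≡ 1 (mod 17), x ≡ 20 (mod 61) ⇒ x ≡ 630 (mod 38369).

630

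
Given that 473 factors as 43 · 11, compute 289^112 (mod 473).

Mod 43: 289 ≡ 31; by Fermat, exponent reduces to 112 mod 42 = 28; 31^28 ≡ 6 (mod 43).
Mod 11: 289 ≡ 3; by Fermat, exponent reduces to 112 mod 10 = 2; 3^2 ≡ 9 (mod 11).
Combine by CRT: x ≡ 6 (mod 43), x ≡ 9 (mod 11) ⇒ x ≡ 350 (mod 473).

350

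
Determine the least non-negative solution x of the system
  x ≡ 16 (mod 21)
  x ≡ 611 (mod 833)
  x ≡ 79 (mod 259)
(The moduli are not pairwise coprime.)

Combine the congruences pairwise.
gcd(21, 833) = 7 and 7 | (611 − 16), so the pair is consistent; merging gives x ≡ 1444 (mod 2499), where 2499 = lcm(21, 833).
gcd(2499, 259) = 7 and 7 | (79 − 1444), so the pair is consistent; merging gives x ≡ 38929 (mod 92463), where 92463 = lcm(2499, 259).
The solution is unique modulo lcm(21, 833, 259) = 92463.

38929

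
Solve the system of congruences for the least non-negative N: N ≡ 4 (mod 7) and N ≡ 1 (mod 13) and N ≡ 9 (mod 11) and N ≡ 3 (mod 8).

The moduli are pairwise coprime; M = 7·13·11·8 = 8008.
M/7 = 1144; 1144 ≡ 3 (mod 7); 3·5 ≡ 1, so inverse 5.
M/13 = 616; 616 ≡ 5 (mod 13); 5·8 ≡ 1, so inverse 8.
M/11 = 728; 728 ≡ 2 (mod 11); 2·6 ≡ 1, so inverse 6.
M/8 = 1001; 1001 ≡ 1 (mod 8), inverse 1.
N ≡ 4·1144·5 + 1·616·8 + 9·728·6 + 3·1001·1 = 70123.
70123 mod 8008 = 6059.

6059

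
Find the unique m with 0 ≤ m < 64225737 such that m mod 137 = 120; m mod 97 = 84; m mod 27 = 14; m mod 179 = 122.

5471078

The moduli are pairwise coprime; N = 137·97·27·179 = 64225737.
N/137 = 468801; 468801 ≡ 124 (mod 137); 124·21 ≡ 1, so inverse 21.
N/97 = 662121; 662121 ≡ 96 (mod 97); 96·96 ≡ 1, so inverse 96.
N/27 = 2378731; 2378731 ≡ 4 (mod 27); 4·7 ≡ 1, so inverse 7.
N/179 = 358803; 358803 ≡ 87 (mod 179); 87·107 ≡ 1, so inverse 107.
m ≡ 120·468801·21 + 84·662121·96 + 14·2378731·7 + 122·358803·107 = 11437652264.
11437652264 mod 64225737 = 5471078.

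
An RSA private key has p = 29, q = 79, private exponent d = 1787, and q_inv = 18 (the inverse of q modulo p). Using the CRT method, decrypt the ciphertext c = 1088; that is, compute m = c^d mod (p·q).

d_p = d mod (p−1) = 1787 mod 28 = 23; d_q = d mod (q−1) = 71.
m₁ = c^(d_p) mod p: c ≡ 15 (mod 29), and 15^23 mod 29 = 3.
m₂ = c^(d_q) mod q: c ≡ 61 (mod 79), and 61^71 mod 79 = 41.
h = q_inv·(m₁ − m₂) mod p = 18·(3 − 41) mod 29 = 12.
m = m₂ + h·q = 41 + 12·79 = 989.

989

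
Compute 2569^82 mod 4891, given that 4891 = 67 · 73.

Mod 67: 2569 ≡ 23; by Fermat, exponent reduces to 82 mod 66 = 16; 23^16 ≡ 54 (mod 67).
Mod 73: 2569 ≡ 14; by Fermat, exponent reduces to 82 mod 72 = 10; 14^10 ≡ 67 (mod 73).
Combine by CRT: x ≡ 54 (mod 67), x ≡ 67 (mod 73) ⇒ x ≡ 724 (mod 4891).

724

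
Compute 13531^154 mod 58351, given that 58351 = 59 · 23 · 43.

32845

Mod 59: 13531 ≡ 20; by Fermat, exponent reduces to 154 mod 58 = 38; 20^38 ≡ 41 (mod 59).
Mod 23: 13531 ≡ 7; since 22 | 154, by Fermat 7^154 ≡ 1 (mod 23).
Mod 43: 13531 ≡ 29; by Fermat, exponent reduces to 154 mod 42 = 28; 29^28 ≡ 36 (mod 43).
Combine by CRT: x ≡ 41 (mod 59), x ≡ 1 (mod 23), x ≡ 36 (mod 43) ⇒ x ≡ 32845 (mod 58351).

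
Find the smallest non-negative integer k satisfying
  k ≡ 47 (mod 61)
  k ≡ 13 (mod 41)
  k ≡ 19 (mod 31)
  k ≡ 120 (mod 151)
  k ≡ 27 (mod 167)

1923460770

From k ≡ 47 (mod 61) write k = 47 + 61t. Substituting into k ≡ 13 (mod 41) gives 61t ≡ 7 (mod 41), and since 20⁻¹ ≡ 39 (mod 41), t ≡ 27. Hence k ≡ 47 + 61·27 = 1694 (mod 2501).
From k ≡ 1694 (mod 2501) write k = 1694 + 2501t. Substituting into k ≡ 19 (mod 31) gives 2501t ≡ 30 (mod 31), and since 21⁻¹ ≡ 3 (mod 31), t ≡ 28. Hence k ≡ 1694 + 2501·28 = 71722 (mod 77531).
From k ≡ 71722 (mod 77531) write k = 71722 + 77531t. Substituting into k ≡ 120 (mod 151) gives 77531t ≡ 123 (mod 151), and since 68⁻¹ ≡ 20 (mod 151), t ≡ 44. Hence k ≡ 71722 + 77531·44 = 3483086 (mod 11707181).
From k ≡ 3483086 (mod 11707181) write k = 3483086 + 11707181t. Substituting into k ≡ 27 (mod 167) gives 11707181t ≡ 60 (mod 167), and since 147⁻¹ ≡ 25 (mod 167), t ≡ 164. Hence k ≡ 3483086 + 11707181·164 = 1923460770 (mod 1955099227).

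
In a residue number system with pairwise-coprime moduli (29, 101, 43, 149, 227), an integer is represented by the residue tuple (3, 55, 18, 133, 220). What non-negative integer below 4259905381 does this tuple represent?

1714699881

Combine the congruences pairwise.
From x ≡ 3 (mod 29) write x = 3 + 29t. Substituting into x ≡ 55 (mod 101) gives 29t ≡ 52 (mod 101), and since 29⁻¹ ≡ 7 (mod 101), t ≡ 61. Hence x ≡ 3 + 29·61 = 1772 (mod 2929).
From x ≡ 1772 (mod 2929) write x = 1772 + 2929t. Substituting into x ≡ 18 (mod 43) gives 2929t ≡ 9 (mod 43), and since 5⁻¹ ≡ 26 (mod 43), t ≡ 19. Hence x ≡ 1772 + 2929·19 = 57423 (mod 125947).
From x ≡ 57423 (mod 125947) write x = 57423 + 125947t. Substituting into x ≡ 133 (mod 149) gives 125947t ≡ 75 (mod 149), and since 42⁻¹ ≡ 110 (mod 149), t ≡ 55. Hence x ≡ 57423 + 125947·55 = 6984508 (mod 18766103).
From x ≡ 6984508 (mod 18766103) write x = 6984508 + 18766103t. Substituting into x ≡ 220 (mod 227) gives 18766103t ≡ 48 (mod 227), and since 13⁻¹ ≡ 35 (mod 227), t ≡ 91. Hence x ≡ 6984508 + 18766103·91 = 1714699881 (mod 4259905381).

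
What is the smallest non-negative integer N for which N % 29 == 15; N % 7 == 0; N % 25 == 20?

595

From N ≡ 15 (mod 29) write N = 15 + 29t. Substituting into N ≡ 0 (mod 7) gives 29t ≡ 6 (mod 7), and since 1⁻¹ ≡ 1 (mod 7), t ≡ 6. Hence N ≡ 15 + 29·6 = 189 (mod 203).
From N ≡ 189 (mod 203) write N = 189 + 203t. Substituting into N ≡ 20 (mod 25) gives 203t ≡ 6 (mod 25), and since 3⁻¹ ≡ 17 (mod 25), t ≡ 2. Hence N ≡ 189 + 203·2 = 595 (mod 5075).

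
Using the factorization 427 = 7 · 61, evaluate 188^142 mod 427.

Mod 7: 188 ≡ 6; by Fermat, exponent reduces to 142 mod 6 = 4; 6^4 ≡ 1 (mod 7).
Mod 61: 188 ≡ 5; by Fermat, exponent reduces to 142 mod 60 = 22; 5^22 ≡ 16 (mod 61).
Combine by CRT: x ≡ 1 (mod 7), x ≡ 16 (mod 61) ⇒ x ≡ 260 (mod 427).

260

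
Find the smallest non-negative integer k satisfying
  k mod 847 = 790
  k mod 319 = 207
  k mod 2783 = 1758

gcd(847, 319) = 11 and 11 | (207 − 790), so the pair is consistent; merging gives k ≡ 12648 (mod 24563), where 24563 = lcm(847, 319).
gcd(24563, 2783) = 121 and 121 | (1758 − 12648), so the pair is consistent; merging gives k ≡ 282841 (mod 564949), where 564949 = lcm(24563, 2783).
The solution is unique modulo lcm(847, 319, 2783) = 564949.

282841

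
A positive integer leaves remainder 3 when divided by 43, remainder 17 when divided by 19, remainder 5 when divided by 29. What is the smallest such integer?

The moduli are pairwise coprime; N = 43·19·29 = 23693.
N/43 = 551; 551 ≡ 35 (mod 43); 35·16 ≡ 1, so inverse 16.
N/19 = 1247; 1247 ≡ 12 (mod 19); 12·8 ≡ 1, so inverse 8.
N/29 = 817; 817 ≡ 5 (mod 29); 5·6 ≡ 1, so inverse 6.
m ≡ 3·551·16 + 17·1247·8 + 5·817·6 = 220550.
220550 mod 23693 = 7313.

7313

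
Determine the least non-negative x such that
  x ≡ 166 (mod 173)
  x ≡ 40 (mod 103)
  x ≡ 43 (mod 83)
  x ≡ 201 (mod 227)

Combine the congruences pairwise.
From x ≡ 166 (mod 173) write x = 166 + 173t. Substituting into x ≡ 40 (mod 103) gives 173t ≡ 80 (mod 103), and since 70⁻¹ ≡ 78 (mod 103), t ≡ 60. Hence x ≡ 166 + 173·60 = 10546 (mod 17819).
From x ≡ 10546 (mod 17819) write x = 10546 + 17819t. Substituting into x ≡ 43 (mod 83) gives 17819t ≡ 38 (mod 83), and since 57⁻¹ ≡ 67 (mod 83), t ≡ 56. Hence x ≡ 10546 + 17819·56 = 1008410 (mod 1478977).
From x ≡ 1008410 (mod 1478977) write x = 1008410 + 1478977t. Substituting into x ≡ 201 (mod 227) gives 1478977t ≡ 125 (mod 227), and since 72⁻¹ ≡ 41 (mod 227), t ≡ 131. Hence x ≡ 1008410 + 1478977·131 = 194754397 (mod 335727779).

194754397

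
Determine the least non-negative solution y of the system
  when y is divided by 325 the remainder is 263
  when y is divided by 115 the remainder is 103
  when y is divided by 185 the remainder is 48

257013

Combine the congruences pairwise.
gcd(325, 115) = 5 and 5 | (103 − 263), so the pair is consistent; merging gives y ≡ 2863 (mod 7475), where 7475 = lcm(325, 115).
gcd(7475, 185) = 5 and 5 | (48 − 2863), so the pair is consistent; merging gives y ≡ 257013 (mod 276575), where 276575 = lcm(7475, 185).
The solution is unique modulo lcm(325, 115, 185) = 276575.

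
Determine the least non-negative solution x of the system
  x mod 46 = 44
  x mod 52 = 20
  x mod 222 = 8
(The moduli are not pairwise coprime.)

37304

Combine the congruences pairwise.
gcd(46, 52) = 2 and 2 | (20 − 44), so the pair is consistent; merging gives x ≡ 228 (mod 1196), where 1196 = lcm(46, 52).
gcd(1196, 222) = 2 and 2 | (8 − 228), so the pair is consistent; merging gives x ≡ 37304 (mod 132756), where 132756 = lcm(1196, 222).
The solution is unique modulo lcm(46, 52, 222) = 132756.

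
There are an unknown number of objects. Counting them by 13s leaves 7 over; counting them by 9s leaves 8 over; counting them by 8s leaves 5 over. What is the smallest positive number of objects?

The moduli are pairwise coprime; M = 13·9·8 = 936.
M/13 = 72; 72 ≡ 7 (mod 13); 7·2 ≡ 1, so inverse 2.
M/9 = 104; 104 ≡ 5 (mod 9); 5·2 ≡ 1, so inverse 2.
M/8 = 117; 117 ≡ 5 (mod 8); 5·5 ≡ 1, so inverse 5.
N ≡ 7·72·2 + 8·104·2 + 5·117·5 = 5597.
5597 mod 936 = 917.

917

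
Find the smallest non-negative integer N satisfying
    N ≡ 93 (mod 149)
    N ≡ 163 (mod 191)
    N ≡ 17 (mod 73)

The moduli are pairwise coprime; M = 149·191·73 = 2077507.
M/149 = 13943; 13943 ≡ 86 (mod 149); 86·26 ≡ 1, so inverse 26.
M/191 = 10877; 10877 ≡ 181 (mod 191); 181·19 ≡ 1, so inverse 19.
M/73 = 28459; 28459 ≡ 62 (mod 73); 62·53 ≡ 1, so inverse 53.
N ≡ 93·13943·26 + 163·10877·19 + 17·28459·53 = 93041802.
93041802 mod 2077507 = 1631494.

1631494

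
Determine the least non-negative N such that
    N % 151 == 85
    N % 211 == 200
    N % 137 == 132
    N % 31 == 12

The moduli are pairwise coprime; M = 151·211·137·31 = 135313667.
M/151 = 896117; 896117 ≡ 83 (mod 151); 83·131 ≡ 1, so inverse 131.
M/211 = 641297; 641297 ≡ 68 (mod 211); 68·90 ≡ 1, so inverse 90.
M/137 = 987691; 987691 ≡ 58 (mod 137); 58·26 ≡ 1, so inverse 26.
M/31 = 4364957; 4364957 ≡ 2 (mod 31); 2·16 ≡ 1, so inverse 16.
N ≡ 85·896117·131 + 200·641297·90 + 132·987691·26 + 12·4364957·16 = 25749436051.
25749436051 mod 135313667 = 39839321.

39839321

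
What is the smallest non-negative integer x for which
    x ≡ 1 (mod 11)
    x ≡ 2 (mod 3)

23

Combine the congruences pairwise.
From x ≡ 1 (mod 11) write x = 1 + 11t. Substituting into x ≡ 2 (mod 3) gives 11t ≡ 1 (mod 3), and since 2⁻¹ ≡ 2 (mod 3), t ≡ 2. Hence x ≡ 1 + 11·2 = 23 (mod 33).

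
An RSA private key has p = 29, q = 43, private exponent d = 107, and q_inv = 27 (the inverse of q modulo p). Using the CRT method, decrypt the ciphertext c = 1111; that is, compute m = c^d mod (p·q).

d_p = d mod (p−1) = 107 mod 28 = 23; d_q = d mod (q−1) = 23.
m₁ = c^(d_p) mod p: c ≡ 9 (mod 29), and 9^23 mod 29 = 6.
m₂ = c^(d_q) mod q: c ≡ 36 (mod 43), and 36^23 mod 43 = 6.
h = q_inv·(m₁ − m₂) mod p = 27·(6 − 6) mod 29 = 0.
m = m₂ + h·q = 6 + 0·43 = 6.

6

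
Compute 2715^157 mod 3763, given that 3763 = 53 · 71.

3616

Mod 53: 2715 ≡ 12; by Fermat, exponent reduces to 157 mod 52 = 1; 12^1 ≡ 12 (mod 53).
Mod 71: 2715 ≡ 17; by Fermat, exponent reduces to 157 mod 70 = 17; 17^17 ≡ 66 (mod 71).
Combine by CRT: x ≡ 12 (mod 53), x ≡ 66 (mod 71) ⇒ x ≡ 3616 (mod 3763).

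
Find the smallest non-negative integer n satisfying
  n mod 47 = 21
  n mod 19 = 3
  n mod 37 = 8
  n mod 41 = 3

The moduli are pairwise coprime; M = 47·19·37·41 = 1354681.
M/47 = 28823; 28823 ≡ 12 (mod 47); 12·4 ≡ 1, so inverse 4.
M/19 = 71299; 71299 ≡ 11 (mod 19); 11·7 ≡ 1, so inverse 7.
M/37 = 36613; 36613 ≡ 20 (mod 37); 20·13 ≡ 1, so inverse 13.
M/41 = 33041; 33041 ≡ 36 (mod 41); 36·8 ≡ 1, so inverse 8.
n ≡ 21·28823·4 + 3·71299·7 + 8·36613·13 + 3·33041·8 = 8519147.
8519147 mod 1354681 = 391061.

391061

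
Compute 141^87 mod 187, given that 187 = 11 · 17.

180

Mod 11: 141 ≡ 9; by Fermat, exponent reduces to 87 mod 10 = 7; 9^7 ≡ 4 (mod 11).
Mod 17: 141 ≡ 5; by Fermat, exponent reduces to 87 mod 16 = 7; 5^7 ≡ 10 (mod 17).
Combine by CRT: x ≡ 4 (mod 11), x ≡ 10 (mod 17) ⇒ x ≡ 180 (mod 187).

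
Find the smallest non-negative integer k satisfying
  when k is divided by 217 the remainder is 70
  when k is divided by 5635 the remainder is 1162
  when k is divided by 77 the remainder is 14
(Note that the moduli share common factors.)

530852

gcd(217, 5635) = 7 and 7 | (1162 − 70), so the pair is consistent; merging gives k ≡ 6797 (mod 174685), where 174685 = lcm(217, 5635).
gcd(174685, 77) = 7 and 7 | (14 − 6797), so the pair is consistent; merging gives k ≡ 530852 (mod 1921535), where 1921535 = lcm(174685, 77).
The solution is unique modulo lcm(217, 5635, 77) = 1921535.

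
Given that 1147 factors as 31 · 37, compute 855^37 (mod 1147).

226

Mod 31: 855 ≡ 18; by Fermat, exponent reduces to 37 mod 30 = 7; 18^7 ≡ 9 (mod 31).
Mod 37: 855 ≡ 4; by Fermat, exponent reduces to 37 mod 36 = 1; 4^1 ≡ 4 (mod 37).
Combine by CRT: x ≡ 9 (mod 31), x ≡ 4 (mod 37) ⇒ x ≡ 226 (mod 1147).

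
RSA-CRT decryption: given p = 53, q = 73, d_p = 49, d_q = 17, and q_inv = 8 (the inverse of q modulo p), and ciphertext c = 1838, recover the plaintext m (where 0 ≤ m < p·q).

m₁ = c^(d_p) mod p: c ≡ 36 (mod 53), and 36^49 mod 53 = 10.
m₂ = c^(d_q) mod q: c ≡ 13 (mod 73), and 13^17 mod 73 = 26.
h = q_inv·(m₁ − m₂) mod p = 8·(10 − 26) mod 53 = 31.
m = m₂ + h·q = 26 + 31·73 = 2289.

2289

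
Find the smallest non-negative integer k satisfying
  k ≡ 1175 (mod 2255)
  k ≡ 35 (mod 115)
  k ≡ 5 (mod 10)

gcd(2255, 115) = 5 and 5 | (35 − 1175), so the pair is consistent; merging gives k ≡ 23725 (mod 51865), where 51865 = lcm(2255, 115).
gcd(51865, 10) = 5 and 5 | (5 − 23725), so the pair is consistent; merging gives k ≡ 23725 (mod 103730), where 103730 = lcm(51865, 10).
The solution is unique modulo lcm(2255, 115, 10) = 103730.

23725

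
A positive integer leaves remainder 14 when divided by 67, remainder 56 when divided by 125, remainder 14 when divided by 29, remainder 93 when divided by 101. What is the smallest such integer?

The moduli are pairwise coprime; N = 67·125·29·101 = 24530375.
N/67 = 366125; 366125 ≡ 37 (mod 67); 37·29 ≡ 1, so inverse 29.
N/125 = 196243; 196243 ≡ 118 (mod 125); 118·107 ≡ 1, so inverse 107.
N/29 = 845875; 845875 ≡ 3 (mod 29); 3·10 ≡ 1, so inverse 10.
N/101 = 242875; 242875 ≡ 71 (mod 101); 71·37 ≡ 1, so inverse 37.
a ≡ 14·366125·29 + 56·196243·107 + 14·845875·10 + 93·242875·37 = 2278690181.
2278690181 mod 24530375 = 21895681.

21895681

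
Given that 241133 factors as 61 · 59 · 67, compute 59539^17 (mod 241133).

Mod 61: 59539 ≡ 3; 3^17 ≡ 52 (mod 61).
Mod 59: 59539 ≡ 8; 8^17 ≡ 6 (mod 59).
Mod 67: 59539 ≡ 43; 43^17 ≡ 52 (mod 67).
Combine by CRT: x ≡ 52 (mod 61), x ≡ 6 (mod 59), x ≡ 52 (mod 67) ⇒ x ≡ 139010 (mod 241133).

139010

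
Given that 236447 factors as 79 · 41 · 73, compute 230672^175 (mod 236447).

234687

Mod 79: 230672 ≡ 71; by Fermat, exponent reduces to 175 mod 78 = 19; 71^19 ≡ 57 (mod 79).
Mod 41: 230672 ≡ 6; by Fermat, exponent reduces to 175 mod 40 = 15; 6^15 ≡ 3 (mod 41).
Mod 73: 230672 ≡ 65; by Fermat, exponent reduces to 175 mod 72 = 31; 65^31 ≡ 65 (mod 73).
Combine by CRT: x ≡ 57 (mod 79), x ≡ 3 (mod 41), x ≡ 65 (mod 73) ⇒ x ≡ 234687 (mod 236447).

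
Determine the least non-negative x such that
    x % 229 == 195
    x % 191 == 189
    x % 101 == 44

Combine the congruences pairwise.
From x ≡ 195 (mod 229) write x = 195 + 229t. Substituting into x ≡ 189 (mod 191) gives 229t ≡ 185 (mod 191), and since 38⁻¹ ≡ 186 (mod 191), t ≡ 30. Hence x ≡ 195 + 229·30 = 7065 (mod 43739).
From x ≡ 7065 (mod 43739) write x = 7065 + 43739t. Substituting into x ≡ 44 (mod 101) gives 43739t ≡ 49 (mod 101), and since 6⁻¹ ≡ 17 (mod 101), t ≡ 25. Hence x ≡ 7065 + 43739·25 = 1100540 (mod 4417639).

1100540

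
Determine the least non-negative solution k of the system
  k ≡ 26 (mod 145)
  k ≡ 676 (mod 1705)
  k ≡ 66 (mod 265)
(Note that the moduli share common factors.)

Combine the congruences pairwise.
gcd(145, 1705) = 5 and 5 | (676 − 26), so the pair is consistent; merging gives k ≡ 4086 (mod 49445), where 49445 = lcm(145, 1705).
gcd(49445, 265) = 5 and 5 | (66 − 4086), so the pair is consistent; merging gives k ≡ 2525781 (mod 2620585), where 2620585 = lcm(49445, 265).
The solution is unique modulo lcm(145, 1705, 265) = 2620585.

2525781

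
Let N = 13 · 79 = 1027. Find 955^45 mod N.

Mod 13: 955 ≡ 6; by Fermat, exponent reduces to 45 mod 12 = 9; 6^9 ≡ 5 (mod 13).
Mod 79: 955 ≡ 7; 7^45 ≡ 61 (mod 79).
Combine by CRT: x ≡ 5 (mod 13), x ≡ 61 (mod 79) ⇒ x ≡ 772 (mod 1027).

772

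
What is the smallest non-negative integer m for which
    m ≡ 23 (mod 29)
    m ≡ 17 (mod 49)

Combine the congruences pairwise.
From m ≡ 23 (mod 29) write m = 23 + 29t. Substituting into m ≡ 17 (mod 49) gives 29t ≡ 43 (mod 49), and since 29⁻¹ ≡ 22 (mod 49), t ≡ 15. Hence m ≡ 23 + 29·15 = 458 (mod 1421).

458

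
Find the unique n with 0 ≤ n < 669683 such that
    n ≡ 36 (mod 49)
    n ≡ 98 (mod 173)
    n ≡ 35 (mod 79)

105974

From n ≡ 36 (mod 49) write n = 36 + 49t. Substituting into n ≡ 98 (mod 173) gives 49t ≡ 62 (mod 173), and since 49⁻¹ ≡ 113 (mod 173), t ≡ 86. Hence n ≡ 36 + 49·86 = 4250 (mod 8477).
From n ≡ 4250 (mod 8477) write n = 4250 + 8477t. Substituting into n ≡ 35 (mod 79) gives 8477t ≡ 51 (mod 79), and since 24⁻¹ ≡ 56 (mod 79), t ≡ 12. Hence n ≡ 4250 + 8477·12 = 105974 (mod 669683).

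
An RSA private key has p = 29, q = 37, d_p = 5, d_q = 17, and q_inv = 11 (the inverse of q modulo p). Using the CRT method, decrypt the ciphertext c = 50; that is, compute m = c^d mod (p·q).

m₁ = c^(d_p) mod p: c ≡ 21 (mod 29), and 21^5 mod 29 = 2.
m₂ = c^(d_q) mod q: c ≡ 13 (mod 37), and 13^17 mod 37 = 17.
h = q_inv·(m₁ − m₂) mod p = 11·(2 − 17) mod 29 = 9.
m = m₂ + h·q = 17 + 9·37 = 350.

350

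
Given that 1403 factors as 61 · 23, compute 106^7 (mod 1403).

Mod 61: 106 ≡ 45; 45^7 ≡ 46 (mod 61).
Mod 23: 106 ≡ 14; 14^7 ≡ 19 (mod 23).
Combine by CRT: x ≡ 46 (mod 61), x ≡ 19 (mod 23) ⇒ x ≡ 778 (mod 1403).

778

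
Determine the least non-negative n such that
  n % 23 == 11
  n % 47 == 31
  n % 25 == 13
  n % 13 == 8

The moduli are pairwise coprime; M = 23·47·25·13 = 351325.
M/23 = 15275; 15275 ≡ 3 (mod 23); 3·8 ≡ 1, so inverse 8.
M/47 = 7475; 7475 ≡ 2 (mod 47); 2·24 ≡ 1, so inverse 24.
M/25 = 14053; 14053 ≡ 3 (mod 25); 3·17 ≡ 1, so inverse 17.
M/13 = 27025; 27025 ≡ 11 (mod 13); 11·6 ≡ 1, so inverse 6.
n ≡ 11·15275·8 + 31·7475·24 + 13·14053·17 + 8·27025·6 = 11308513.
11308513 mod 351325 = 66113.

66113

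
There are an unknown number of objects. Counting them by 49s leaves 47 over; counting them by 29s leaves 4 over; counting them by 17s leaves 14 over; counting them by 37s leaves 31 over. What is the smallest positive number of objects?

From N ≡ 47 (mod 49) write N = 47 + 49t. Substituting into N ≡ 4 (mod 29) gives 49t ≡ 15 (mod 29), and since 20⁻¹ ≡ 16 (mod 29), t ≡ 8. Hence N ≡ 47 + 49·8 = 439 (mod 1421).
From N ≡ 439 (mod 1421) write N = 439 + 1421t. Substituting into N ≡ 14 (mod 17) gives 1421t ≡ 0 (mod 17), and since 10⁻¹ ≡ 12 (mod 17), t ≡ 0. Hence N ≡ 439 + 1421·0 = 439 (mod 24157).
From N ≡ 439 (mod 24157) write N = 439 + 24157t. Substituting into N ≡ 31 (mod 37) gives 24157t ≡ 36 (mod 37), and since 33⁻¹ ≡ 9 (mod 37), t ≡ 28. Hence N ≡ 439 + 24157·28 = 676835 (mod 893809).

676835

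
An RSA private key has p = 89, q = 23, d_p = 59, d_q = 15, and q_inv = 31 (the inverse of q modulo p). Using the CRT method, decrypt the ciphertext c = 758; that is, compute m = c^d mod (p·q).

m₁ = c^(d_p) mod p: c ≡ 46 (mod 89), and 46^59 mod 89 = 63.
m₂ = c^(d_q) mod q: c ≡ 22 (mod 23), and 22^15 mod 23 = 22.
h = q_inv·(m₁ − m₂) mod p = 31·(63 − 22) mod 89 = 25.
m = m₂ + h·q = 22 + 25·23 = 597.

597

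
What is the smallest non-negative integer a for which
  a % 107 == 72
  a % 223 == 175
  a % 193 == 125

3041226

The moduli are pairwise coprime; N = 107·223·193 = 4605173.
N/107 = 43039; 43039 ≡ 25 (mod 107); 25·30 ≡ 1, so inverse 30.
N/223 = 20651; 20651 ≡ 135 (mod 223); 135·38 ≡ 1, so inverse 38.
N/193 = 23861; 23861 ≡ 122 (mod 193); 122·106 ≡ 1, so inverse 106.
a ≡ 72·43039·30 + 175·20651·38 + 125·23861·106 = 546451640.
546451640 mod 4605173 = 3041226.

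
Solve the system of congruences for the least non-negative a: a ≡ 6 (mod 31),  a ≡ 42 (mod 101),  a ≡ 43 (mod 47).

From a ≡ 6 (mod 31) write a = 6 + 31t. Substituting into a ≡ 42 (mod 101) gives 31t ≡ 36 (mod 101), and since 31⁻¹ ≡ 88 (mod 101), t ≡ 37. Hence a ≡ 6 + 31·37 = 1153 (mod 3131).
From a ≡ 1153 (mod 3131) write a = 1153 + 3131t. Substituting into a ≡ 43 (mod 47) gives 3131t ≡ 18 (mod 47), and since 29⁻¹ ≡ 13 (mod 47), t ≡ 46. Hence a ≡ 1153 + 3131·46 = 145179 (mod 147157).

145179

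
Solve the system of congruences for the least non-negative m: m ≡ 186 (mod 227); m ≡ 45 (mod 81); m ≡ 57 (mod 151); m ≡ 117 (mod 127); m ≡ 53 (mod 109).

Combine the congruences pairwise.
From m ≡ 186 (mod 227) write m = 186 + 227t. Substituting into m ≡ 45 (mod 81) gives 227t ≡ 21 (mod 81), and since 65⁻¹ ≡ 5 (mod 81), t ≡ 24. Hence m ≡ 186 + 227·24 = 5634 (mod 18387).
From m ≡ 5634 (mod 18387) write m = 5634 + 18387t. Substituting into m ≡ 57 (mod 151) gives 18387t ≡ 10 (mod 151), and since 116⁻¹ ≡ 69 (mod 151), t ≡ 86. Hence m ≡ 5634 + 18387·86 = 1586916 (mod 2776437).
From m ≡ 1586916 (mod 2776437) write m = 1586916 + 2776437t. Substituting into m ≡ 117 (mod 127) gives 2776437t ≡ 66 (mod 127), and since 90⁻¹ ≡ 24 (mod 127), t ≡ 60. Hence m ≡ 1586916 + 2776437·60 = 168173136 (mod 352607499).
From m ≡ 168173136 (mod 352607499) write m = 168173136 + 352607499t. Substituting into m ≡ 53 (mod 109) gives 352607499t ≡ 74 (mod 109), and since 20⁻¹ ≡ 60 (mod 109), t ≡ 80. Hence m ≡ 168173136 + 352607499·80 = 28376773056 (mod 38434217391).

28376773056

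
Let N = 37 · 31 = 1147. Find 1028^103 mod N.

Mod 37: 1028 ≡ 29; by Fermat, exponent reduces to 103 mod 36 = 31; 29^31 ≡ 8 (mod 37).
Mod 31: 1028 ≡ 5; by Fermat, exponent reduces to 103 mod 30 = 13; 5^13 ≡ 5 (mod 31).
Combine by CRT: x ≡ 8 (mod 37), x ≡ 5 (mod 31) ⇒ x ≡ 563 (mod 1147).

563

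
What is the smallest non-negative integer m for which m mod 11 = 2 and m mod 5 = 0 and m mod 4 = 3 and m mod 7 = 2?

From m ≡ 2 (mod 11) write m = 2 + 11t. Substituting into m ≡ 0 (mod 5) gives 11t ≡ 3 (mod 5), and since 1⁻¹ ≡ 1 (mod 5), t ≡ 3. Hence m ≡ 2 + 11·3 = 35 (mod 55).
From m ≡ 35 (mod 55) write m = 35 + 55t. Substituting into m ≡ 3 (mod 4) gives 55t ≡ 0 (mod 4), and since 3⁻¹ ≡ 3 (mod 4), t ≡ 0. Hence m ≡ 35 + 55·0 = 35 (mod 220).
From m ≡ 35 (mod 220) write m = 35 + 220t. Substituting into m ≡ 2 (mod 7) gives 220t ≡ 2 (mod 7), and since 3⁻¹ ≡ 5 (mod 7), t ≡ 3. Hence m ≡ 35 + 220·3 = 695 (mod 1540).

695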